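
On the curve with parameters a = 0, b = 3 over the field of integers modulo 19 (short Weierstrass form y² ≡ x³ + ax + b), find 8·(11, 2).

(14, 7)

Write Q = (11, 2).
Double-and-add on 8 = (1000)₂. Start with Q = (11, 2) for the leading 1-bit.
double: tangent at (11, 2): λ = (3·11² + 0)/(2·2) ≡ 2/4. 4⁻¹ ≡ 5 (mod 19), so λ ≡ 2·5 ≡ 10.
  x = λ² - 11 - 11 = 100 - 22 ≡ 2; y = λ·(11 - 2) - 2 ≡ 12. → (2, 12)
double: tangent at (2, 12): λ = (3·2² + 0)/(2·12) ≡ 12/5. 5⁻¹ ≡ 4 (mod 19) since 5·4 = 20 ≡ 1, so λ ≡ 12·4 ≡ 10.
  x = λ² - 2 - 2 = 100 - 4 ≡ 1; y = λ·(2 - 1) - 12 ≡ 17. → (1, 17)
double: tangent at (1, 17): λ = (3·1² + 0)/(2·17) ≡ 3/15. 15⁻¹ ≡ 14 (mod 19), so λ ≡ 3·14 ≡ 4.
  x = λ² - 1 - 1 = 16 - 2 ≡ 14; y = λ·(1 - 14) - 17 ≡ 7. → (14, 7)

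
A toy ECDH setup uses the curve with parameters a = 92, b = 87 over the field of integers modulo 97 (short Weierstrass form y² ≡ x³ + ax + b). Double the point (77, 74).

(89, 10)

tangent at (77, 74): λ = (3·77² + 92)/(2·74) ≡ 31/51. 51⁻¹ ≡ 78 (mod 97), so λ ≡ 31·78 ≡ 90.
  x = λ² - 77 - 77 = 8100 - 154 ≡ 89; y = λ·(77 - 89) - 74 ≡ 10. → (89, 10)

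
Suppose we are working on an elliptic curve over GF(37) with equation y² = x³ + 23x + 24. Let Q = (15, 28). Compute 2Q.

(33, 4)

tangent at (15, 28): λ = (3·15² + 23)/(2·28) ≡ 32/19. 19⁻¹ ≡ 2 (mod 37), so λ ≡ 32·2 ≡ 27.
  x = λ² - 15 - 15 = 729 - 30 ≡ 33; y = λ·(15 - 33) - 28 ≡ 4. → (33, 4)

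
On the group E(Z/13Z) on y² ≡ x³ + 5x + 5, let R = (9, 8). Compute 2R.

(11, 0)

tangent at (9, 8): λ = (3·9² + 5)/(2·8) ≡ 1/3. 3⁻¹ ≡ 9 (mod 13), so λ ≡ 1·9 ≡ 9.
  x = λ² - 9 - 9 = 81 - 18 ≡ 11; y = λ·(9 - 11) - 8 ≡ 0. → (11, 0)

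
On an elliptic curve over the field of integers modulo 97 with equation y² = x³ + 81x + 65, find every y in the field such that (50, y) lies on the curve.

28, 69

x³ + 81x + 65 = 129115 ≡ 8 (mod 97).
Square roots of 8 mod 97: 28 and 69 (since 28² = 784 ≡ 8).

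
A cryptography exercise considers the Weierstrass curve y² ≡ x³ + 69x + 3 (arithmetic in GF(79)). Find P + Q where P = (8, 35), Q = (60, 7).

(8, 35) + (60, 7). λ = (7 - 35)/(60 - 8) ≡ 51/52 mod 79. 52⁻¹ ≡ 38 (mod 79) since 52·38 = 1976 ≡ 1, so λ ≡ 42.
  x = λ² - 8 - 60 = 1764 - 68 ≡ 37; y = λ·(8 - 37) - 35 ≡ 11. → (37, 11)

(37, 11)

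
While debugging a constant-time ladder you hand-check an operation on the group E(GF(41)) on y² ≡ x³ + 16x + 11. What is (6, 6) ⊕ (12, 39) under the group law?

(2, 16)

(6, 6) + (12, 39). λ = (39 - 6)/(12 - 6) ≡ 33/6 mod 41. 6⁻¹ ≡ 7 (mod 41), so λ ≡ 26.
  x = λ² - 6 - 12 = 676 - 18 ≡ 2; y = λ·(6 - 2) - 6 ≡ 16. → (2, 16)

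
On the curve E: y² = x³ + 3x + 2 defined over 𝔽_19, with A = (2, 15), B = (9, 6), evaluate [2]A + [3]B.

First 2A:
Repeated addition: build up to 2A.
2A: tangent at (2, 15): λ = (3·2² + 3)/(2·15) ≡ 15/11. 11⁻¹ ≡ 7 (mod 19), so λ ≡ 15·7 ≡ 10.
  x = λ² - 2 - 2 = 100 - 4 ≡ 1; y = λ·(2 - 1) - 15 ≡ 14. → (1, 14)
2A = (1, 14).
Next 3B:
Repeated addition: build up to 3B.
2B: tangent at (9, 6): λ = (3·9² + 3)/(2·6) ≡ 18/12. 12⁻¹ ≡ 8 (mod 19), so λ ≡ 18·8 ≡ 11.
  x = λ² - 9 - 9 = 121 - 18 ≡ 8; y = λ·(9 - 8) - 6 ≡ 5. → (8, 5)
3B: (8, 5) + (9, 6). λ = (6 - 5)/(9 - 8) ≡ 1/1 mod 19. 1⁻¹ ≡ 1 (mod 19), so λ ≡ 1.
  x = λ² - 8 - 9 = 1 - 17 ≡ 3; y = λ·(8 - 3) - 5 ≡ 0. → (3, 0)
3B = (3, 0).
Finally 2A + 3B:
(1, 14) + (3, 0). λ = (0 - 14)/(3 - 1) ≡ 5/2 mod 19. 2⁻¹ ≡ 10 (mod 19) since 2·10 = 20 ≡ 1, so λ ≡ 12.
  x = λ² - 1 - 3 = 144 - 4 ≡ 7; y = λ·(1 - 7) - 14 ≡ 9. → (7, 9)

(7, 9)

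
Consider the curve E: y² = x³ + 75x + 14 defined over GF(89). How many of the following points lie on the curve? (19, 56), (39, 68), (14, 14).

(19, 56): 56² ≡ 21, rhs ≡ 21 → on.
(39, 68): 68² ≡ 85, rhs ≡ 47 → off.
(14, 14): 14² ≡ 18, rhs ≡ 70 → off.

1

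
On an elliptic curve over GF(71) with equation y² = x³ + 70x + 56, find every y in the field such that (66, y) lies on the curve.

none

x³ + 70x + 56 = 292172 ≡ 7 (mod 71).
7 is a non-residue mod 71; no y exists.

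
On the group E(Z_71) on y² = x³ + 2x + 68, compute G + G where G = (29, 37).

(33, 28)

tangent at (29, 37): λ = (3·29² + 2)/(2·37) ≡ 40/3. 3⁻¹ ≡ 24 (mod 71) since 3·24 = 72 ≡ 1, so λ ≡ 40·24 ≡ 37.
  x = λ² - 29 - 29 = 1369 - 58 ≡ 33; y = λ·(29 - 33) - 37 ≡ 28. → (33, 28)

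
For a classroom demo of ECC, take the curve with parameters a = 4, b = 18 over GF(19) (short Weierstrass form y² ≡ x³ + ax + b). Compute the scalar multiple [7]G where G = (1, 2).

(14, 14)

Double-and-add on 7 = (111)₂. Start with G = (1, 2) for the leading 1-bit.
double: tangent at (1, 2): λ = (3·1² + 4)/(2·2) ≡ 7/4. 4⁻¹ ≡ 5 (mod 19), so λ ≡ 7·5 ≡ 16.
  x = λ² - 1 - 1 = 256 - 2 ≡ 7; y = λ·(1 - 7) - 2 ≡ 16. → (7, 16)
add G: (7, 16) + (1, 2). λ = (2 - 16)/(1 - 7) ≡ 5/13 mod 19. 13⁻¹ ≡ 3 (mod 19) since 13·3 = 39 ≡ 1, so λ ≡ 15.
  x = λ² - 7 - 1 = 225 - 8 ≡ 8; y = λ·(7 - 8) - 16 ≡ 7. → (8, 7)
double: tangent at (8, 7): λ = (3·8² + 4)/(2·7) ≡ 6/14. 14⁻¹ ≡ 15 (mod 19) since 14·15 = 210 ≡ 1, so λ ≡ 6·15 ≡ 14.
  x = λ² - 8 - 8 = 196 - 16 ≡ 9; y = λ·(8 - 9) - 7 ≡ 17. → (9, 17)
add G: (9, 17) + (1, 2). λ = (2 - 17)/(1 - 9) ≡ 4/11 mod 19. 11⁻¹ ≡ 7 (mod 19), so λ ≡ 9.
  x = λ² - 9 - 1 = 81 - 10 ≡ 14; y = λ·(9 - 14) - 17 ≡ 14. → (14, 14)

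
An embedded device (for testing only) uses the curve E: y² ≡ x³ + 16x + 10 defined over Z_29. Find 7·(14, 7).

Write Q = (14, 7).
Repeated addition: build up to 7Q.
2Q: tangent at (14, 7): λ = (3·14² + 16)/(2·7) ≡ 24/14. 14⁻¹ ≡ 27 (mod 29) since 14·27 = 378 ≡ 1, so λ ≡ 24·27 ≡ 10.
  x = λ² - 14 - 14 = 100 - 28 ≡ 14; y = λ·(14 - 14) - 7 ≡ 22. → (14, 22)
3Q: (14, 22) + (14, 7): same x and y₁ ≡ -y₂, so the sum is O.
4Q: O + (14, 7) = (14, 7) (identity).
5Q: tangent at (14, 7): λ = (3·14² + 16)/(2·7) ≡ 24/14. 14⁻¹ ≡ 27 (mod 29) since 14·27 = 378 ≡ 1, so λ ≡ 24·27 ≡ 10.
  x = λ² - 14 - 14 = 100 - 28 ≡ 14; y = λ·(14 - 14) - 7 ≡ 22. → (14, 22)
6Q: (14, 22) + (14, 7): same x and y₁ ≡ -y₂, so the sum is O.
7Q: O + (14, 7) = (14, 7) (identity).

(14, 7)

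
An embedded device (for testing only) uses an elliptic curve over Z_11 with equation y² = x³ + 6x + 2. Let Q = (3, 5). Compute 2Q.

(5, 6)

tangent at (3, 5): λ = (3·3² + 6)/(2·5) ≡ 0/10. 10⁻¹ ≡ 10 (mod 11) since 10·10 = 100 ≡ 1, so λ ≡ 0·10 ≡ 0.
  x = λ² - 3 - 3 = 0 - 6 ≡ 5; y = λ·(3 - 5) - 5 ≡ 6. → (5, 6)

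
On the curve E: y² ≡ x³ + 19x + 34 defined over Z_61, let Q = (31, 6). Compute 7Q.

Double-and-add on 7 = (111)₂. Start with Q = (31, 6) for the leading 1-bit.
double: tangent at (31, 6): λ = (3·31² + 19)/(2·6) ≡ 35/12. 12⁻¹ ≡ 56 (mod 61), so λ ≡ 35·56 ≡ 8.
  x = λ² - 31 - 31 = 64 - 62 ≡ 2; y = λ·(31 - 2) - 6 ≡ 43. → (2, 43)
add Q: (2, 43) + (31, 6). λ = (6 - 43)/(31 - 2) ≡ 24/29 mod 61. 29⁻¹ ≡ 40 (mod 61), so λ ≡ 45.
  x = λ² - 2 - 31 = 2025 - 33 ≡ 40; y = λ·(2 - 40) - 43 ≡ 16. → (40, 16)
double: tangent at (40, 16): λ = (3·40² + 19)/(2·16) ≡ 0/32. 32⁻¹ ≡ 21 (mod 61) since 32·21 = 672 ≡ 1, so λ ≡ 0·21 ≡ 0.
  x = λ² - 40 - 40 = 0 - 80 ≡ 42; y = λ·(40 - 42) - 16 ≡ 45. → (42, 45)
add Q: (42, 45) + (31, 6). λ = (6 - 45)/(31 - 42) ≡ 22/50 mod 61. 50⁻¹ ≡ 11 (mod 61), so λ ≡ 59.
  x = λ² - 42 - 31 = 3481 - 73 ≡ 53; y = λ·(42 - 53) - 45 ≡ 38. → (53, 38)

(53, 38)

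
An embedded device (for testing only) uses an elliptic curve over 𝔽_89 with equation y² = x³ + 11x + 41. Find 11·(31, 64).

Write P = (31, 64).
Double-and-add on 11 = (1011)₂. Start with P = (31, 64) for the leading 1-bit.
double: tangent at (31, 64): λ = (3·31² + 11)/(2·64) ≡ 46/39. 39⁻¹ ≡ 16 (mod 89) since 39·16 = 624 ≡ 1, so λ ≡ 46·16 ≡ 24.
  x = λ² - 31 - 31 = 576 - 62 ≡ 69; y = λ·(31 - 69) - 64 ≡ 3. → (69, 3)
double: tangent at (69, 3): λ = (3·69² + 11)/(2·3) ≡ 54/6. 6⁻¹ ≡ 15 (mod 89) since 6·15 = 90 ≡ 1, so λ ≡ 54·15 ≡ 9.
  x = λ² - 69 - 69 = 81 - 138 ≡ 32; y = λ·(69 - 32) - 3 ≡ 63. → (32, 63)
add P: (32, 63) + (31, 64). λ = (64 - 63)/(31 - 32) ≡ 1/88 mod 89. 88⁻¹ ≡ 88 (mod 89), so λ ≡ 88.
  x = λ² - 32 - 31 = 7744 - 63 ≡ 27; y = λ·(32 - 27) - 63 ≡ 21. → (27, 21)
double: tangent at (27, 21): λ = (3·27² + 11)/(2·21) ≡ 62/42. 42⁻¹ ≡ 53 (mod 89) since 42·53 = 2226 ≡ 1, so λ ≡ 62·53 ≡ 82.
  x = λ² - 27 - 27 = 6724 - 54 ≡ 84; y = λ·(27 - 84) - 21 ≡ 22. → (84, 22)
add P: (84, 22) + (31, 64). λ = (64 - 22)/(31 - 84) ≡ 42/36 mod 89. 36⁻¹ ≡ 47 (mod 89) since 36·47 = 1692 ≡ 1, so λ ≡ 16.
  x = λ² - 84 - 31 = 256 - 115 ≡ 52; y = λ·(84 - 52) - 22 ≡ 45. → (52, 45)

(52, 45)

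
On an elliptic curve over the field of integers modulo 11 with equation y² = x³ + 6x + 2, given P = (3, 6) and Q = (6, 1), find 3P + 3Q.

(5, 6)

First 3P:
Repeated addition: build up to 3P.
2P: tangent at (3, 6): λ = (3·3² + 6)/(2·6) ≡ 0/1. 1⁻¹ ≡ 1 (mod 11), so λ ≡ 0·1 ≡ 0.
  x = λ² - 3 - 3 = 0 - 6 ≡ 5; y = λ·(3 - 5) - 6 ≡ 5. → (5, 5)
3P: (5, 5) + (3, 6). λ = (6 - 5)/(3 - 5) ≡ 1/9 mod 11. 9⁻¹ ≡ 5 (mod 11) since 9·5 = 45 ≡ 1, so λ ≡ 5.
  x = λ² - 5 - 3 = 25 - 8 ≡ 6; y = λ·(5 - 6) - 5 ≡ 1. → (6, 1)
3P = (6, 1).
Next 3Q:
Repeated addition: build up to 3Q.
2Q: tangent at (6, 1): λ = (3·6² + 6)/(2·1) ≡ 4/2. 2⁻¹ ≡ 6 (mod 11) since 2·6 = 12 ≡ 1, so λ ≡ 4·6 ≡ 2.
  x = λ² - 6 - 6 = 4 - 12 ≡ 3; y = λ·(6 - 3) - 1 ≡ 5. → (3, 5)
3Q: (3, 5) + (6, 1). λ = (1 - 5)/(6 - 3) ≡ 7/3 mod 11. 3⁻¹ ≡ 4 (mod 11), so λ ≡ 6.
  x = λ² - 3 - 6 = 36 - 9 ≡ 5; y = λ·(3 - 5) - 5 ≡ 5. → (5, 5)
3Q = (5, 5).
Finally 3P + 3Q:
(6, 1) + (5, 5). λ = (5 - 1)/(5 - 6) ≡ 4/10 mod 11. 10⁻¹ ≡ 10 (mod 11), so λ ≡ 7.
  x = λ² - 6 - 5 = 49 - 11 ≡ 5; y = λ·(6 - 5) - 1 ≡ 6. → (5, 6)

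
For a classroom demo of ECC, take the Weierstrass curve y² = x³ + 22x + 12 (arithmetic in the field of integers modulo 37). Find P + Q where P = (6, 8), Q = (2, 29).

(6, 8) + (2, 29). λ = (29 - 8)/(2 - 6) ≡ 21/33 mod 37. 33⁻¹ ≡ 9 (mod 37), so λ ≡ 4.
  x = λ² - 6 - 2 = 16 - 8 ≡ 8; y = λ·(6 - 8) - 8 ≡ 21. → (8, 21)

(8, 21)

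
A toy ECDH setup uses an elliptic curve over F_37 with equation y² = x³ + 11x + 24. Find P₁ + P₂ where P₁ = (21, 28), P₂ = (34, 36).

(15, 7)

(21, 28) + (34, 36). λ = (36 - 28)/(34 - 21) ≡ 8/13 mod 37. 13⁻¹ ≡ 20 (mod 37), so λ ≡ 12.
  x = λ² - 21 - 34 = 144 - 55 ≡ 15; y = λ·(21 - 15) - 28 ≡ 7. → (15, 7)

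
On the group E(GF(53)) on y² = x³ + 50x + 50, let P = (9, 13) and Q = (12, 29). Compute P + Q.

(31, 11)

(9, 13) + (12, 29). λ = (29 - 13)/(12 - 9) ≡ 16/3 mod 53. 3⁻¹ ≡ 18 (mod 53), so λ ≡ 23.
  x = λ² - 9 - 12 = 529 - 21 ≡ 31; y = λ·(9 - 31) - 13 ≡ 11. → (31, 11)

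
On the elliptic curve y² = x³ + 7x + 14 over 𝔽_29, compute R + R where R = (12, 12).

tangent at (12, 12): λ = (3·12² + 7)/(2·12) ≡ 4/24. 24⁻¹ ≡ 23 (mod 29), so λ ≡ 4·23 ≡ 5.
  x = λ² - 12 - 12 = 25 - 24 ≡ 1; y = λ·(12 - 1) - 12 ≡ 14. → (1, 14)

(1, 14)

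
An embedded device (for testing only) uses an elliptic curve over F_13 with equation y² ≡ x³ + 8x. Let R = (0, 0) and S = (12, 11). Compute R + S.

(0, 0) + (12, 11). λ = (11 - 0)/(12 - 0) ≡ 11/12 mod 13. 12⁻¹ ≡ 12 (mod 13), so λ ≡ 2.
  x = λ² - 0 - 12 = 4 - 12 ≡ 5; y = λ·(0 - 5) - 0 ≡ 3. → (5, 3)

(5, 3)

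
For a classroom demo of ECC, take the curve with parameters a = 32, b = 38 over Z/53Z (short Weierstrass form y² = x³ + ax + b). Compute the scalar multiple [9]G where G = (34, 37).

Double-and-add on 9 = (1001)₂. Start with G = (34, 37) for the leading 1-bit.
double: tangent at (34, 37): λ = (3·34² + 32)/(2·37) ≡ 2/21. 21⁻¹ ≡ 48 (mod 53), so λ ≡ 2·48 ≡ 43.
  x = λ² - 34 - 34 = 1849 - 68 ≡ 32; y = λ·(34 - 32) - 37 ≡ 49. → (32, 49)
double: tangent at (32, 49): λ = (3·32² + 32)/(2·49) ≡ 30/45. 45⁻¹ ≡ 33 (mod 53), so λ ≡ 30·33 ≡ 36.
  x = λ² - 32 - 32 = 1296 - 64 ≡ 13; y = λ·(32 - 13) - 49 ≡ 52. → (13, 52)
double: tangent at (13, 52): λ = (3·13² + 32)/(2·52) ≡ 9/51. 51⁻¹ ≡ 26 (mod 53), so λ ≡ 9·26 ≡ 22.
  x = λ² - 13 - 13 = 484 - 26 ≡ 34; y = λ·(13 - 34) - 52 ≡ 16. → (34, 16)
add G: (34, 16) + (34, 37): same x and y₁ ≡ -y₂, so the sum is the point at infinity.

O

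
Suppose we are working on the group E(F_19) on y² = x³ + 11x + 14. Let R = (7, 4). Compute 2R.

(2, 14)

tangent at (7, 4): λ = (3·7² + 11)/(2·4) ≡ 6/8. 8⁻¹ ≡ 12 (mod 19), so λ ≡ 6·12 ≡ 15.
  x = λ² - 7 - 7 = 225 - 14 ≡ 2; y = λ·(7 - 2) - 4 ≡ 14. → (2, 14)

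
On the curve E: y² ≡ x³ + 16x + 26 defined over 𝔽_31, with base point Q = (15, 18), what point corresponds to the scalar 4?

Double-and-add on 4 = (100)₂. Start with Q = (15, 18) for the leading 1-bit.
double: tangent at (15, 18): λ = (3·15² + 16)/(2·18) ≡ 9/5. 5⁻¹ ≡ 25 (mod 31), so λ ≡ 9·25 ≡ 8.
  x = λ² - 15 - 15 = 64 - 30 ≡ 3; y = λ·(15 - 3) - 18 ≡ 16. → (3, 16)
double: tangent at (3, 16): λ = (3·3² + 16)/(2·16) ≡ 12/1. 1⁻¹ ≡ 1 (mod 31), so λ ≡ 12·1 ≡ 12.
  x = λ² - 3 - 3 = 144 - 6 ≡ 14; y = λ·(3 - 14) - 16 ≡ 7. → (14, 7)

(14, 7)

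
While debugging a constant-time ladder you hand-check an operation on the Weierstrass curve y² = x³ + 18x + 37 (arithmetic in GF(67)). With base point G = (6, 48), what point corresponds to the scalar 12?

(65, 23)

Repeated addition: build up to 12G.
2G: tangent at (6, 48): λ = (3·6² + 18)/(2·48) ≡ 59/29. 29⁻¹ ≡ 37 (mod 67), so λ ≡ 59·37 ≡ 39.
  x = λ² - 6 - 6 = 1521 - 12 ≡ 35; y = λ·(6 - 35) - 48 ≡ 27. → (35, 27)
3G: (35, 27) + (6, 48). λ = (48 - 27)/(6 - 35) ≡ 21/38 mod 67. 38⁻¹ ≡ 30 (mod 67) since 38·30 = 1140 ≡ 1, so λ ≡ 27.
  x = λ² - 35 - 6 = 729 - 41 ≡ 18; y = λ·(35 - 18) - 27 ≡ 30. → (18, 30)
4G: (18, 30) + (6, 48). λ = (48 - 30)/(6 - 18) ≡ 18/55 mod 67. 55⁻¹ ≡ 39 (mod 67) since 55·39 = 2145 ≡ 1, so λ ≡ 32.
  x = λ² - 18 - 6 = 1024 - 24 ≡ 62; y = λ·(18 - 62) - 30 ≡ 36. → (62, 36)
5G: (62, 36) + (6, 48). λ = (48 - 36)/(6 - 62) ≡ 12/11 mod 67. 11⁻¹ ≡ 61 (mod 67), so λ ≡ 62.
  x = λ² - 62 - 6 = 3844 - 68 ≡ 24; y = λ·(62 - 24) - 36 ≡ 42. → (24, 42)
6G: (24, 42) + (6, 48). λ = (48 - 42)/(6 - 24) ≡ 6/49 mod 67. 49⁻¹ ≡ 26 (mod 67), so λ ≡ 22.
  x = λ² - 24 - 6 = 484 - 30 ≡ 52; y = λ·(24 - 52) - 42 ≡ 12. → (52, 12)
7G: (52, 12) + (6, 48). λ = (48 - 12)/(6 - 52) ≡ 36/21 mod 67. 21⁻¹ ≡ 16 (mod 67), so λ ≡ 40.
  x = λ² - 52 - 6 = 1600 - 58 ≡ 1; y = λ·(52 - 1) - 12 ≡ 18. → (1, 18)
8G: (1, 18) + (6, 48). λ = (48 - 18)/(6 - 1) ≡ 30/5 mod 67. 5⁻¹ ≡ 27 (mod 67) since 5·27 = 135 ≡ 1, so λ ≡ 6.
  x = λ² - 1 - 6 = 36 - 7 ≡ 29; y = λ·(1 - 29) - 18 ≡ 15. → (29, 15)
9G: (29, 15) + (6, 48). λ = (48 - 15)/(6 - 29) ≡ 33/44 mod 67. 44⁻¹ ≡ 32 (mod 67), so λ ≡ 51.
  x = λ² - 29 - 6 = 2601 - 35 ≡ 20; y = λ·(29 - 20) - 15 ≡ 42. → (20, 42)
10G: (20, 42) + (6, 48). λ = (48 - 42)/(6 - 20) ≡ 6/53 mod 67. 53⁻¹ ≡ 43 (mod 67) since 53·43 = 2279 ≡ 1, so λ ≡ 57.
  x = λ² - 20 - 6 = 3249 - 26 ≡ 7; y = λ·(20 - 7) - 42 ≡ 29. → (7, 29)
11G: (7, 29) + (6, 48). λ = (48 - 29)/(6 - 7) ≡ 19/66 mod 67. 66⁻¹ ≡ 66 (mod 67), so λ ≡ 48.
  x = λ² - 7 - 6 = 2304 - 13 ≡ 13; y = λ·(7 - 13) - 29 ≡ 18. → (13, 18)
12G: (13, 18) + (6, 48). λ = (48 - 18)/(6 - 13) ≡ 30/60 mod 67. 60⁻¹ ≡ 19 (mod 67) since 60·19 = 1140 ≡ 1, so λ ≡ 34.
  x = λ² - 13 - 6 = 1156 - 19 ≡ 65; y = λ·(13 - 65) - 18 ≡ 23. → (65, 23)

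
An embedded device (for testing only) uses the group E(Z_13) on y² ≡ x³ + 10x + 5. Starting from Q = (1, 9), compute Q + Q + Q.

Repeated addition: build up to 3Q.
2Q: tangent at (1, 9): λ = (3·1² + 10)/(2·9) ≡ 0/5. 5⁻¹ ≡ 8 (mod 13), so λ ≡ 0·8 ≡ 0.
  x = λ² - 1 - 1 = 0 - 2 ≡ 11; y = λ·(1 - 11) - 9 ≡ 4. → (11, 4)
3Q: (11, 4) + (1, 9). λ = (9 - 4)/(1 - 11) ≡ 5/3 mod 13. 3⁻¹ ≡ 9 (mod 13) since 3·9 = 27 ≡ 1, so λ ≡ 6.
  x = λ² - 11 - 1 = 36 - 12 ≡ 11; y = λ·(11 - 11) - 4 ≡ 9. → (11, 9)

(11, 9)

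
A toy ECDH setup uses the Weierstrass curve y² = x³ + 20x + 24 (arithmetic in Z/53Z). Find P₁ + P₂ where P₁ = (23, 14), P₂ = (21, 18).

(13, 19)

(23, 14) + (21, 18). λ = (18 - 14)/(21 - 23) ≡ 4/51 mod 53. 51⁻¹ ≡ 26 (mod 53) since 51·26 = 1326 ≡ 1, so λ ≡ 51.
  x = λ² - 23 - 21 = 2601 - 44 ≡ 13; y = λ·(23 - 13) - 14 ≡ 19. → (13, 19)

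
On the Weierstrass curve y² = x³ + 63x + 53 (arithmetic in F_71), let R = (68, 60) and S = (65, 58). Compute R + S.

(68, 60) + (65, 58). λ = (58 - 60)/(65 - 68) ≡ 69/68 mod 71. 68⁻¹ ≡ 47 (mod 71) since 68·47 = 3196 ≡ 1, so λ ≡ 48.
  x = λ² - 68 - 65 = 2304 - 133 ≡ 41; y = λ·(68 - 41) - 60 ≡ 29. → (41, 29)

(41, 29)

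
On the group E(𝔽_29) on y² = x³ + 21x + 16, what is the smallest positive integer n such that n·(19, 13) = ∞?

2P: tangent at (19, 13): λ = (3·19² + 21)/(2·13) ≡ 2/26. 26⁻¹ ≡ 19 (mod 29) since 26·19 = 494 ≡ 1, so λ ≡ 2·19 ≡ 9.
  x = λ² - 19 - 19 = 81 - 38 ≡ 14; y = λ·(19 - 14) - 13 ≡ 3. → (14, 3)
3P: (14, 3) + (19, 13). λ = (13 - 3)/(19 - 14) ≡ 10/5 mod 29. 5⁻¹ ≡ 6 (mod 29), so λ ≡ 2.
  x = λ² - 14 - 19 = 4 - 33 ≡ 0; y = λ·(14 - 0) - 3 ≡ 25. → (0, 25)
4P: (0, 25) + (19, 13). λ = (13 - 25)/(19 - 0) ≡ 17/19 mod 29. 19⁻¹ ≡ 26 (mod 29), so λ ≡ 7.
  x = λ² - 0 - 19 = 49 - 19 ≡ 1; y = λ·(0 - 1) - 25 ≡ 26. → (1, 26)
5P: (1, 26) + (19, 13). λ = (13 - 26)/(19 - 1) ≡ 16/18 mod 29. 18⁻¹ ≡ 21 (mod 29), so λ ≡ 17.
  x = λ² - 1 - 19 = 289 - 20 ≡ 8; y = λ·(1 - 8) - 26 ≡ 0. → (8, 0)
6P: (8, 0) + (19, 13). λ = (13 - 0)/(19 - 8) ≡ 13/11 mod 29. 11⁻¹ ≡ 8 (mod 29) since 11·8 = 88 ≡ 1, so λ ≡ 17.
  x = λ² - 8 - 19 = 289 - 27 ≡ 1; y = λ·(8 - 1) - 0 ≡ 3. → (1, 3)
7P: (1, 3) + (19, 13). λ = (13 - 3)/(19 - 1) ≡ 10/18 mod 29. 18⁻¹ ≡ 21 (mod 29) since 18·21 = 378 ≡ 1, so λ ≡ 7.
  x = λ² - 1 - 19 = 49 - 20 ≡ 0; y = λ·(1 - 0) - 3 ≡ 4. → (0, 4)
8P: (0, 4) + (19, 13). λ = (13 - 4)/(19 - 0) ≡ 9/19 mod 29. 19⁻¹ ≡ 26 (mod 29), so λ ≡ 2.
  x = λ² - 0 - 19 = 4 - 19 ≡ 14; y = λ·(0 - 14) - 4 ≡ 26. → (14, 26)
9P: (14, 26) + (19, 13). λ = (13 - 26)/(19 - 14) ≡ 16/5 mod 29. 5⁻¹ ≡ 6 (mod 29), so λ ≡ 9.
  x = λ² - 14 - 19 = 81 - 33 ≡ 19; y = λ·(14 - 19) - 26 ≡ 16. → (19, 16)
10P: (19, 16) + (19, 13): same x and y₁ ≡ -y₂, so the sum is ∞.
10P = ∞, so the order is 10.

10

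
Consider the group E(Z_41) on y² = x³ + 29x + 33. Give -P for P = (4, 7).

-(4, 7) = (4, -7 mod 41) = (4, 34).

(4, 34)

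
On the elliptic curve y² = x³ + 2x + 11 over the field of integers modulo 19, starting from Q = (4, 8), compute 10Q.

Double-and-add on 10 = (1010)₂. Start with Q = (4, 8) for the leading 1-bit.
double: tangent at (4, 8): λ = (3·4² + 2)/(2·8) ≡ 12/16. 16⁻¹ ≡ 6 (mod 19), so λ ≡ 12·6 ≡ 15.
  x = λ² - 4 - 4 = 225 - 8 ≡ 8; y = λ·(4 - 8) - 8 ≡ 8. → (8, 8)
double: tangent at (8, 8): λ = (3·8² + 2)/(2·8) ≡ 4/16. 16⁻¹ ≡ 6 (mod 19), so λ ≡ 4·6 ≡ 5.
  x = λ² - 8 - 8 = 25 - 16 ≡ 9; y = λ·(8 - 9) - 8 ≡ 6. → (9, 6)
add Q: (9, 6) + (4, 8). λ = (8 - 6)/(4 - 9) ≡ 2/14 mod 19. 14⁻¹ ≡ 15 (mod 19), so λ ≡ 11.
  x = λ² - 9 - 4 = 121 - 13 ≡ 13; y = λ·(9 - 13) - 6 ≡ 7. → (13, 7)
double: tangent at (13, 7): λ = (3·13² + 2)/(2·7) ≡ 15/14. 14⁻¹ ≡ 15 (mod 19), so λ ≡ 15·15 ≡ 16.
  x = λ² - 13 - 13 = 256 - 26 ≡ 2; y = λ·(13 - 2) - 7 ≡ 17. → (2, 17)

(2, 17)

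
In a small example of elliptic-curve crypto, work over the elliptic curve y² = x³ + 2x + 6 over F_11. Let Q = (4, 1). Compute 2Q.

tangent at (4, 1): λ = (3·4² + 2)/(2·1) ≡ 6/2. 2⁻¹ ≡ 6 (mod 11) since 2·6 = 12 ≡ 1, so λ ≡ 6·6 ≡ 3.
  x = λ² - 4 - 4 = 9 - 8 ≡ 1; y = λ·(4 - 1) - 1 ≡ 8. → (1, 8)

(1, 8)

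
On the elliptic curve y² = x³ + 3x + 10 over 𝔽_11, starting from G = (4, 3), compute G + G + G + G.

Double-and-add on 4 = (100)₂. Start with G = (4, 3) for the leading 1-bit.
double: tangent at (4, 3): λ = (3·4² + 3)/(2·3) ≡ 7/6. 6⁻¹ ≡ 2 (mod 11) since 6·2 = 12 ≡ 1, so λ ≡ 7·2 ≡ 3.
  x = λ² - 4 - 4 = 9 - 8 ≡ 1; y = λ·(4 - 1) - 3 ≡ 6. → (1, 6)
double: tangent at (1, 6): λ = (3·1² + 3)/(2·6) ≡ 6/1. 1⁻¹ ≡ 1 (mod 11) since 1·1 = 1 ≡ 1, so λ ≡ 6·1 ≡ 6.
  x = λ² - 1 - 1 = 36 - 2 ≡ 1; y = λ·(1 - 1) - 6 ≡ 5. → (1, 5)

(1, 5)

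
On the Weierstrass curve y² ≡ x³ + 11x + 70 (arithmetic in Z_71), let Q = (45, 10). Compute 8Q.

(56, 3)

Repeated addition: build up to 8Q.
2Q: tangent at (45, 10): λ = (3·45² + 11)/(2·10) ≡ 51/20. 20⁻¹ ≡ 32 (mod 71), so λ ≡ 51·32 ≡ 70.
  x = λ² - 45 - 45 = 4900 - 90 ≡ 53; y = λ·(45 - 53) - 10 ≡ 69. → (53, 69)
3Q: (53, 69) + (45, 10). λ = (10 - 69)/(45 - 53) ≡ 12/63 mod 71. 63⁻¹ ≡ 62 (mod 71) since 63·62 = 3906 ≡ 1, so λ ≡ 34.
  x = λ² - 53 - 45 = 1156 - 98 ≡ 64; y = λ·(53 - 64) - 69 ≡ 54. → (64, 54)
4Q: (64, 54) + (45, 10). λ = (10 - 54)/(45 - 64) ≡ 27/52 mod 71. 52⁻¹ ≡ 56 (mod 71) since 52·56 = 2912 ≡ 1, so λ ≡ 21.
  x = λ² - 64 - 45 = 441 - 109 ≡ 48; y = λ·(64 - 48) - 54 ≡ 69. → (48, 69)
5Q: (48, 69) + (45, 10). λ = (10 - 69)/(45 - 48) ≡ 12/68 mod 71. 68⁻¹ ≡ 47 (mod 71), so λ ≡ 67.
  x = λ² - 48 - 45 = 4489 - 93 ≡ 65; y = λ·(48 - 65) - 69 ≡ 70. → (65, 70)
6Q: (65, 70) + (45, 10). λ = (10 - 70)/(45 - 65) ≡ 11/51 mod 71. 51⁻¹ ≡ 39 (mod 71) since 51·39 = 1989 ≡ 1, so λ ≡ 3.
  x = λ² - 65 - 45 = 9 - 110 ≡ 41; y = λ·(65 - 41) - 70 ≡ 2. → (41, 2)
7Q: (41, 2) + (45, 10). λ = (10 - 2)/(45 - 41) ≡ 8/4 mod 71. 4⁻¹ ≡ 18 (mod 71) since 4·18 = 72 ≡ 1, so λ ≡ 2.
  x = λ² - 41 - 45 = 4 - 86 ≡ 60; y = λ·(41 - 60) - 2 ≡ 31. → (60, 31)
8Q: (60, 31) + (45, 10). λ = (10 - 31)/(45 - 60) ≡ 50/56 mod 71. 56⁻¹ ≡ 52 (mod 71), so λ ≡ 44.
  x = λ² - 60 - 45 = 1936 - 105 ≡ 56; y = λ·(60 - 56) - 31 ≡ 3. → (56, 3)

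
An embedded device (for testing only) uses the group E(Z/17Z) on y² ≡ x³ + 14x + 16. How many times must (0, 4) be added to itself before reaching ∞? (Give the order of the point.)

2P: tangent at (0, 4): λ = (3·0² + 14)/(2·4) ≡ 14/8. 8⁻¹ ≡ 15 (mod 17), so λ ≡ 14·15 ≡ 6.
  x = λ² - 0 - 0 = 36 - 0 ≡ 2; y = λ·(0 - 2) - 4 ≡ 1. → (2, 1)
3P: (2, 1) + (0, 4). λ = (4 - 1)/(0 - 2) ≡ 3/15 mod 17. 15⁻¹ ≡ 8 (mod 17), so λ ≡ 7.
  x = λ² - 2 - 0 = 49 - 2 ≡ 13; y = λ·(2 - 13) - 1 ≡ 7. → (13, 7)
4P: (13, 7) + (0, 4). λ = (4 - 7)/(0 - 13) ≡ 14/4 mod 17. 4⁻¹ ≡ 13 (mod 17) since 4·13 = 52 ≡ 1, so λ ≡ 12.
  x = λ² - 13 - 0 = 144 - 13 ≡ 12; y = λ·(13 - 12) - 7 ≡ 5. → (12, 5)
5P: (12, 5) + (0, 4). λ = (4 - 5)/(0 - 12) ≡ 16/5 mod 17. 5⁻¹ ≡ 7 (mod 17), so λ ≡ 10.
  x = λ² - 12 - 0 = 100 - 12 ≡ 3; y = λ·(12 - 3) - 5 ≡ 0. → (3, 0)
6P: (3, 0) + (0, 4). λ = (4 - 0)/(0 - 3) ≡ 4/14 mod 17. 14⁻¹ ≡ 11 (mod 17), so λ ≡ 10.
  x = λ² - 3 - 0 = 100 - 3 ≡ 12; y = λ·(3 - 12) - 0 ≡ 12. → (12, 12)
7P: (12, 12) + (0, 4). λ = (4 - 12)/(0 - 12) ≡ 9/5 mod 17. 5⁻¹ ≡ 7 (mod 17) since 5·7 = 35 ≡ 1, so λ ≡ 12.
  x = λ² - 12 - 0 = 144 - 12 ≡ 13; y = λ·(12 - 13) - 12 ≡ 10. → (13, 10)
8P: (13, 10) + (0, 4). λ = (4 - 10)/(0 - 13) ≡ 11/4 mod 17. 4⁻¹ ≡ 13 (mod 17), so λ ≡ 7.
  x = λ² - 13 - 0 = 49 - 13 ≡ 2; y = λ·(13 - 2) - 10 ≡ 16. → (2, 16)
9P: (2, 16) + (0, 4). λ = (4 - 16)/(0 - 2) ≡ 5/15 mod 17. 15⁻¹ ≡ 8 (mod 17) since 15·8 = 120 ≡ 1, so λ ≡ 6.
  x = λ² - 2 - 0 = 36 - 2 ≡ 0; y = λ·(2 - 0) - 16 ≡ 13. → (0, 13)
10P: (0, 13) + (0, 4): same x and y₁ ≡ -y₂, so the sum is ∞.
10P = ∞, so the order is 10.

10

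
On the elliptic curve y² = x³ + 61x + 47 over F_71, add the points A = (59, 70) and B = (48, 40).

(59, 70) + (48, 40). λ = (40 - 70)/(48 - 59) ≡ 41/60 mod 71. 60⁻¹ ≡ 58 (mod 71), so λ ≡ 35.
  x = λ² - 59 - 48 = 1225 - 107 ≡ 53; y = λ·(59 - 53) - 70 ≡ 69. → (53, 69)

(53, 69)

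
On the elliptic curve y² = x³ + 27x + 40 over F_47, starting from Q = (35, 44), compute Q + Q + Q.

(5, 21)

Repeated addition: build up to 3Q.
2Q: tangent at (35, 44): λ = (3·35² + 27)/(2·44) ≡ 36/41. 41⁻¹ ≡ 39 (mod 47), so λ ≡ 36·39 ≡ 41.
  x = λ² - 35 - 35 = 1681 - 70 ≡ 13; y = λ·(35 - 13) - 44 ≡ 12. → (13, 12)
3Q: (13, 12) + (35, 44). λ = (44 - 12)/(35 - 13) ≡ 32/22 mod 47. 22⁻¹ ≡ 15 (mod 47) since 22·15 = 330 ≡ 1, so λ ≡ 10.
  x = λ² - 13 - 35 = 100 - 48 ≡ 5; y = λ·(13 - 5) - 12 ≡ 21. → (5, 21)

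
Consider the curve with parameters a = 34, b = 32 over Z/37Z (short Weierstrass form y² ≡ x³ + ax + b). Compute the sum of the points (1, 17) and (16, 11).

(32, 25)

(1, 17) + (16, 11). λ = (11 - 17)/(16 - 1) ≡ 31/15 mod 37. 15⁻¹ ≡ 5 (mod 37), so λ ≡ 7.
  x = λ² - 1 - 16 = 49 - 17 ≡ 32; y = λ·(1 - 32) - 17 ≡ 25. → (32, 25)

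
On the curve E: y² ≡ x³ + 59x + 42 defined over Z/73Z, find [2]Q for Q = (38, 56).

(66, 69)

tangent at (38, 56): λ = (3·38² + 59)/(2·56) ≡ 11/39. 39⁻¹ ≡ 15 (mod 73) since 39·15 = 585 ≡ 1, so λ ≡ 11·15 ≡ 19.
  x = λ² - 38 - 38 = 361 - 76 ≡ 66; y = λ·(38 - 66) - 56 ≡ 69. → (66, 69)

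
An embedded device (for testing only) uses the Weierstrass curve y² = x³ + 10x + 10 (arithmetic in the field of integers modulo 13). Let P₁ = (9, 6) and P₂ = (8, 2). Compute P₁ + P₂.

(9, 6) + (8, 2). λ = (2 - 6)/(8 - 9) ≡ 9/12 mod 13. 12⁻¹ ≡ 12 (mod 13), so λ ≡ 4.
  x = λ² - 9 - 8 = 16 - 17 ≡ 12; y = λ·(9 - 12) - 6 ≡ 8. → (12, 8)

(12, 8)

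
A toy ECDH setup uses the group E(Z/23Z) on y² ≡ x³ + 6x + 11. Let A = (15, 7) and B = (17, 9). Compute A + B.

(15, 7) + (17, 9). λ = (9 - 7)/(17 - 15) ≡ 2/2 mod 23. 2⁻¹ ≡ 12 (mod 23) since 2·12 = 24 ≡ 1, so λ ≡ 1.
  x = λ² - 15 - 17 = 1 - 32 ≡ 15; y = λ·(15 - 15) - 7 ≡ 16. → (15, 16)

(15, 16)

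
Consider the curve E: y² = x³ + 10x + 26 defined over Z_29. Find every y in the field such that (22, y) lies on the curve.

none

x³ + 10x + 26 = 10894 ≡ 19 (mod 29).
19 is a non-residue mod 29; no y exists.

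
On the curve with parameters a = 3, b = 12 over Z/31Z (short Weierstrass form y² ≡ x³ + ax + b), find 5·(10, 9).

Write Q = (10, 9).
Repeated addition: build up to 5Q.
2Q: tangent at (10, 9): λ = (3·10² + 3)/(2·9) ≡ 24/18. 18⁻¹ ≡ 19 (mod 31), so λ ≡ 24·19 ≡ 22.
  x = λ² - 10 - 10 = 484 - 20 ≡ 30; y = λ·(10 - 30) - 9 ≡ 16. → (30, 16)
3Q: (30, 16) + (10, 9). λ = (9 - 16)/(10 - 30) ≡ 24/11 mod 31. 11⁻¹ ≡ 17 (mod 31), so λ ≡ 5.
  x = λ² - 30 - 10 = 25 - 40 ≡ 16; y = λ·(30 - 16) - 16 ≡ 23. → (16, 23)
4Q: (16, 23) + (10, 9). λ = (9 - 23)/(10 - 16) ≡ 17/25 mod 31. 25⁻¹ ≡ 5 (mod 31), so λ ≡ 23.
  x = λ² - 16 - 10 = 529 - 26 ≡ 7; y = λ·(16 - 7) - 23 ≡ 29. → (7, 29)
5Q: (7, 29) + (10, 9). λ = (9 - 29)/(10 - 7) ≡ 11/3 mod 31. 3⁻¹ ≡ 21 (mod 31), so λ ≡ 14.
  x = λ² - 7 - 10 = 196 - 17 ≡ 24; y = λ·(7 - 24) - 29 ≡ 12. → (24, 12)

(24, 12)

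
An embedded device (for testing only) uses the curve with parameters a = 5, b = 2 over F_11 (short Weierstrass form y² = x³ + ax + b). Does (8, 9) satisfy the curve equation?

y² = 9² ≡ 4; x³ + 5x + 2 = 554 ≡ 4 (mod 11). 4 = 4.

yes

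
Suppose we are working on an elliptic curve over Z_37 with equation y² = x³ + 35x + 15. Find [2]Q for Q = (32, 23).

tangent at (32, 23): λ = (3·32² + 35)/(2·23) ≡ 36/9. 9⁻¹ ≡ 33 (mod 37), so λ ≡ 36·33 ≡ 4.
  x = λ² - 32 - 32 = 16 - 64 ≡ 26; y = λ·(32 - 26) - 23 ≡ 1. → (26, 1)

(26, 1)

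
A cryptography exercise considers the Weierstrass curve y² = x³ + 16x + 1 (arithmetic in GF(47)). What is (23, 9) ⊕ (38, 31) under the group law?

(23, 9) + (38, 31). λ = (31 - 9)/(38 - 23) ≡ 22/15 mod 47. 15⁻¹ ≡ 22 (mod 47) since 15·22 = 330 ≡ 1, so λ ≡ 14.
  x = λ² - 23 - 38 = 196 - 61 ≡ 41; y = λ·(23 - 41) - 9 ≡ 21. → (41, 21)

(41, 21)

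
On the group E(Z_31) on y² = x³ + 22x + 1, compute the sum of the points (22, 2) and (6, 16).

(22, 2) + (6, 16). λ = (16 - 2)/(6 - 22) ≡ 14/15 mod 31. 15⁻¹ ≡ 29 (mod 31) since 15·29 = 435 ≡ 1, so λ ≡ 3.
  x = λ² - 22 - 6 = 9 - 28 ≡ 12; y = λ·(22 - 12) - 2 ≡ 28. → (12, 28)

(12, 28)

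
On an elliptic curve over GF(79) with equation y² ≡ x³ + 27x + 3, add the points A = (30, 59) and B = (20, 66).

(5, 42)

(30, 59) + (20, 66). λ = (66 - 59)/(20 - 30) ≡ 7/69 mod 79. 69⁻¹ ≡ 71 (mod 79), so λ ≡ 23.
  x = λ² - 30 - 20 = 529 - 50 ≡ 5; y = λ·(30 - 5) - 59 ≡ 42. → (5, 42)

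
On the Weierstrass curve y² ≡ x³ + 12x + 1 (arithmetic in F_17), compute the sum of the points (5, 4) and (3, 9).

(5, 4) + (3, 9). λ = (9 - 4)/(3 - 5) ≡ 5/15 mod 17. 15⁻¹ ≡ 8 (mod 17), so λ ≡ 6.
  x = λ² - 5 - 3 = 36 - 8 ≡ 11; y = λ·(5 - 11) - 4 ≡ 11. → (11, 11)

(11, 11)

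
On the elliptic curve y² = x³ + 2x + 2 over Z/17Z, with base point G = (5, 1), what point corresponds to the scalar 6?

(16, 13)

Double-and-add on 6 = (110)₂. Start with G = (5, 1) for the leading 1-bit.
double: tangent at (5, 1): λ = (3·5² + 2)/(2·1) ≡ 9/2. 2⁻¹ ≡ 9 (mod 17), so λ ≡ 9·9 ≡ 13.
  x = λ² - 5 - 5 = 169 - 10 ≡ 6; y = λ·(5 - 6) - 1 ≡ 3. → (6, 3)
add G: (6, 3) + (5, 1). λ = (1 - 3)/(5 - 6) ≡ 15/16 mod 17. 16⁻¹ ≡ 16 (mod 17), so λ ≡ 2.
  x = λ² - 6 - 5 = 4 - 11 ≡ 10; y = λ·(6 - 10) - 3 ≡ 6. → (10, 6)
double: tangent at (10, 6): λ = (3·10² + 2)/(2·6) ≡ 13/12. 12⁻¹ ≡ 10 (mod 17) since 12·10 = 120 ≡ 1, so λ ≡ 13·10 ≡ 11.
  x = λ² - 10 - 10 = 121 - 20 ≡ 16; y = λ·(10 - 16) - 6 ≡ 13. → (16, 13)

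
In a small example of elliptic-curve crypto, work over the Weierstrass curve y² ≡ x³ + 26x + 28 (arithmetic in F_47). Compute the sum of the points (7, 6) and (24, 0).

(7, 6) + (24, 0). λ = (0 - 6)/(24 - 7) ≡ 41/17 mod 47. 17⁻¹ ≡ 36 (mod 47) since 17·36 = 612 ≡ 1, so λ ≡ 19.
  x = λ² - 7 - 24 = 361 - 31 ≡ 1; y = λ·(7 - 1) - 6 ≡ 14. → (1, 14)

(1, 14)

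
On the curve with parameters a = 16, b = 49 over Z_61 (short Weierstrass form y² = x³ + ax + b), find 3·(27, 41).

Write Q = (27, 41).
Repeated addition: build up to 3Q.
2Q: tangent at (27, 41): λ = (3·27² + 16)/(2·41) ≡ 7/21. 21⁻¹ ≡ 32 (mod 61), so λ ≡ 7·32 ≡ 41.
  x = λ² - 27 - 27 = 1681 - 54 ≡ 41; y = λ·(27 - 41) - 41 ≡ 56. → (41, 56)
3Q: (41, 56) + (27, 41). λ = (41 - 56)/(27 - 41) ≡ 46/47 mod 61. 47⁻¹ ≡ 13 (mod 61), so λ ≡ 49.
  x = λ² - 41 - 27 = 2401 - 68 ≡ 15; y = λ·(41 - 15) - 56 ≡ 59. → (15, 59)

(15, 59)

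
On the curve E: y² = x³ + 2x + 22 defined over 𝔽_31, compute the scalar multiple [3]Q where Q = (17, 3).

Repeated addition: build up to 3Q.
2Q: tangent at (17, 3): λ = (3·17² + 2)/(2·3) ≡ 1/6. 6⁻¹ ≡ 26 (mod 31) since 6·26 = 156 ≡ 1, so λ ≡ 1·26 ≡ 26.
  x = λ² - 17 - 17 = 676 - 34 ≡ 22; y = λ·(17 - 22) - 3 ≡ 22. → (22, 22)
3Q: (22, 22) + (17, 3). λ = (3 - 22)/(17 - 22) ≡ 12/26 mod 31. 26⁻¹ ≡ 6 (mod 31) since 26·6 = 156 ≡ 1, so λ ≡ 10.
  x = λ² - 22 - 17 = 100 - 39 ≡ 30; y = λ·(22 - 30) - 22 ≡ 22. → (30, 22)

(30, 22)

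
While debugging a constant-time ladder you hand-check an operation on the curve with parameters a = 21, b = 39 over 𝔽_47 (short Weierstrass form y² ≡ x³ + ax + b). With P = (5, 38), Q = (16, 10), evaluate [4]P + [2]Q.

First 4P:
Double-and-add on 4 = (100)₂. Start with P = (5, 38) for the leading 1-bit.
double: tangent at (5, 38): λ = (3·5² + 21)/(2·38) ≡ 2/29. 29⁻¹ ≡ 13 (mod 47), so λ ≡ 2·13 ≡ 26.
  x = λ² - 5 - 5 = 676 - 10 ≡ 8; y = λ·(5 - 8) - 38 ≡ 25. → (8, 25)
double: tangent at (8, 25): λ = (3·8² + 21)/(2·25) ≡ 25/3. 3⁻¹ ≡ 16 (mod 47) since 3·16 = 48 ≡ 1, so λ ≡ 25·16 ≡ 24.
  x = λ² - 8 - 8 = 576 - 16 ≡ 43; y = λ·(8 - 43) - 25 ≡ 28. → (43, 28)
4P = (43, 28).
Next 2Q:
Repeated addition: build up to 2Q.
2Q: tangent at (16, 10): λ = (3·16² + 21)/(2·10) ≡ 37/20. 20⁻¹ ≡ 40 (mod 47), so λ ≡ 37·40 ≡ 23.
  x = λ² - 16 - 16 = 529 - 32 ≡ 27; y = λ·(16 - 27) - 10 ≡ 19. → (27, 19)
2Q = (27, 19).
Finally 4P + 2Q:
(43, 28) + (27, 19). λ = (19 - 28)/(27 - 43) ≡ 38/31 mod 47. 31⁻¹ ≡ 44 (mod 47) since 31·44 = 1364 ≡ 1, so λ ≡ 27.
  x = λ² - 43 - 27 = 729 - 70 ≡ 1; y = λ·(43 - 1) - 28 ≡ 25. → (1, 25)

(1, 25)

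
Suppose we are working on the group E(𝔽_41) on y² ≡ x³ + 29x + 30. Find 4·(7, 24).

(24, 6)

Write P = (7, 24).
Double-and-add on 4 = (100)₂. Start with P = (7, 24) for the leading 1-bit.
double: tangent at (7, 24): λ = (3·7² + 29)/(2·24) ≡ 12/7. 7⁻¹ ≡ 6 (mod 41), so λ ≡ 12·6 ≡ 31.
  x = λ² - 7 - 7 = 961 - 14 ≡ 4; y = λ·(7 - 4) - 24 ≡ 28. → (4, 28)
double: tangent at (4, 28): λ = (3·4² + 29)/(2·28) ≡ 36/15. 15⁻¹ ≡ 11 (mod 41), so λ ≡ 36·11 ≡ 27.
  x = λ² - 4 - 4 = 729 - 8 ≡ 24; y = λ·(4 - 24) - 28 ≡ 6. → (24, 6)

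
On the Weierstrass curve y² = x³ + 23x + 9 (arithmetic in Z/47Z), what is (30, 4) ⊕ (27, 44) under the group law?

(30, 4) + (27, 44). λ = (44 - 4)/(27 - 30) ≡ 40/44 mod 47. 44⁻¹ ≡ 31 (mod 47), so λ ≡ 18.
  x = λ² - 30 - 27 = 324 - 57 ≡ 32; y = λ·(30 - 32) - 4 ≡ 7. → (32, 7)

(32, 7)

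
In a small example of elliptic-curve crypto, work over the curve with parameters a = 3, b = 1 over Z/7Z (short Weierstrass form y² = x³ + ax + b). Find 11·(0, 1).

(0, 6)

Write P = (0, 1).
Repeated addition: build up to 11P.
2P: tangent at (0, 1): λ = (3·0² + 3)/(2·1) ≡ 3/2. 2⁻¹ ≡ 4 (mod 7), so λ ≡ 3·4 ≡ 5.
  x = λ² - 0 - 0 = 25 - 0 ≡ 4; y = λ·(0 - 4) - 1 ≡ 0. → (4, 0)
3P: (4, 0) + (0, 1). λ = (1 - 0)/(0 - 4) ≡ 1/3 mod 7. 3⁻¹ ≡ 5 (mod 7), so λ ≡ 5.
  x = λ² - 4 - 0 = 25 - 4 ≡ 0; y = λ·(4 - 0) - 0 ≡ 6. → (0, 6)
4P: (0, 6) + (0, 1): same x and y₁ ≡ -y₂, so the sum is 𝒪.
5P: 𝒪 + (0, 1) = (0, 1) (identity).
6P: tangent at (0, 1): λ = (3·0² + 3)/(2·1) ≡ 3/2. 2⁻¹ ≡ 4 (mod 7), so λ ≡ 3·4 ≡ 5.
  x = λ² - 0 - 0 = 25 - 0 ≡ 4; y = λ·(0 - 4) - 1 ≡ 0. → (4, 0)
7P: (4, 0) + (0, 1). λ = (1 - 0)/(0 - 4) ≡ 1/3 mod 7. 3⁻¹ ≡ 5 (mod 7) since 3·5 = 15 ≡ 1, so λ ≡ 5.
  x = λ² - 4 - 0 = 25 - 4 ≡ 0; y = λ·(4 - 0) - 0 ≡ 6. → (0, 6)
8P: (0, 6) + (0, 1): same x and y₁ ≡ -y₂, so the sum is 𝒪.
9P: 𝒪 + (0, 1) = (0, 1) (identity).
10P: tangent at (0, 1): λ = (3·0² + 3)/(2·1) ≡ 3/2. 2⁻¹ ≡ 4 (mod 7), so λ ≡ 3·4 ≡ 5.
  x = λ² - 0 - 0 = 25 - 0 ≡ 4; y = λ·(0 - 4) - 1 ≡ 0. → (4, 0)
11P: (4, 0) + (0, 1). λ = (1 - 0)/(0 - 4) ≡ 1/3 mod 7. 3⁻¹ ≡ 5 (mod 7) since 3·5 = 15 ≡ 1, so λ ≡ 5.
  x = λ² - 4 - 0 = 25 - 4 ≡ 0; y = λ·(4 - 0) - 0 ≡ 6. → (0, 6)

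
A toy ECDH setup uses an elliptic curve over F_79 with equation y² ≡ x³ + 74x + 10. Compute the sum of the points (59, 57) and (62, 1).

(59, 57) + (62, 1). λ = (1 - 57)/(62 - 59) ≡ 23/3 mod 79. 3⁻¹ ≡ 53 (mod 79) since 3·53 = 159 ≡ 1, so λ ≡ 34.
  x = λ² - 59 - 62 = 1156 - 121 ≡ 8; y = λ·(59 - 8) - 57 ≡ 18. → (8, 18)

(8, 18)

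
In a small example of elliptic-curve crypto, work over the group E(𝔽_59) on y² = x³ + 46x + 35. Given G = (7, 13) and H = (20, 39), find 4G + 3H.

First 4G:
Double-and-add on 4 = (100)₂. Start with G = (7, 13) for the leading 1-bit.
double: tangent at (7, 13): λ = (3·7² + 46)/(2·13) ≡ 16/26. 26⁻¹ ≡ 25 (mod 59), so λ ≡ 16·25 ≡ 46.
  x = λ² - 7 - 7 = 2116 - 14 ≡ 37; y = λ·(7 - 37) - 13 ≡ 23. → (37, 23)
double: tangent at (37, 23): λ = (3·37² + 46)/(2·23) ≡ 23/46. 46⁻¹ ≡ 9 (mod 59), so λ ≡ 23·9 ≡ 30.
  x = λ² - 37 - 37 = 900 - 74 ≡ 0; y = λ·(37 - 0) - 23 ≡ 25. → (0, 25)
4G = (0, 25).
Next 3H:
Repeated addition: build up to 3H.
2H: tangent at (20, 39): λ = (3·20² + 46)/(2·39) ≡ 7/19. 19⁻¹ ≡ 28 (mod 59), so λ ≡ 7·28 ≡ 19.
  x = λ² - 20 - 20 = 361 - 40 ≡ 26; y = λ·(20 - 26) - 39 ≡ 24. → (26, 24)
3H: (26, 24) + (20, 39). λ = (39 - 24)/(20 - 26) ≡ 15/53 mod 59. 53⁻¹ ≡ 49 (mod 59) since 53·49 = 2597 ≡ 1, so λ ≡ 27.
  x = λ² - 26 - 20 = 729 - 46 ≡ 34; y = λ·(26 - 34) - 24 ≡ 55. → (34, 55)
3H = (34, 55).
Finally 4G + 3H:
(0, 25) + (34, 55). λ = (55 - 25)/(34 - 0) ≡ 30/34 mod 59. 34⁻¹ ≡ 33 (mod 59), so λ ≡ 46.
  x = λ² - 0 - 34 = 2116 - 34 ≡ 17; y = λ·(0 - 17) - 25 ≡ 19. → (17, 19)

(17, 19)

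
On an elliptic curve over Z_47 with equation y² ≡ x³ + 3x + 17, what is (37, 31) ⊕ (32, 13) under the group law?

(6, 43)

(37, 31) + (32, 13). λ = (13 - 31)/(32 - 37) ≡ 29/42 mod 47. 42⁻¹ ≡ 28 (mod 47), so λ ≡ 13.
  x = λ² - 37 - 32 = 169 - 69 ≡ 6; y = λ·(37 - 6) - 31 ≡ 43. → (6, 43)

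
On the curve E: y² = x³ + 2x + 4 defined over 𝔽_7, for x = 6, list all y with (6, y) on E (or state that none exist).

1, 6

x³ + 2x + 4 = 232 ≡ 1 (mod 7).
Square roots of 1 mod 7: 1 and 6 (since 1² = 1 ≡ 1).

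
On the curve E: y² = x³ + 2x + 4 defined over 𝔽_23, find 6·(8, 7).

Write G = (8, 7).
Double-and-add on 6 = (110)₂. Start with G = (8, 7) for the leading 1-bit.
double: tangent at (8, 7): λ = (3·8² + 2)/(2·7) ≡ 10/14. 14⁻¹ ≡ 5 (mod 23), so λ ≡ 10·5 ≡ 4.
  x = λ² - 8 - 8 = 16 - 16 ≡ 0; y = λ·(8 - 0) - 7 ≡ 2. → (0, 2)
add G: (0, 2) + (8, 7). λ = (7 - 2)/(8 - 0) ≡ 5/8 mod 23. 8⁻¹ ≡ 3 (mod 23) since 8·3 = 24 ≡ 1, so λ ≡ 15.
  x = λ² - 0 - 8 = 225 - 8 ≡ 10; y = λ·(0 - 10) - 2 ≡ 9. → (10, 9)
double: tangent at (10, 9): λ = (3·10² + 2)/(2·9) ≡ 3/18. 18⁻¹ ≡ 9 (mod 23), so λ ≡ 3·9 ≡ 4.
  x = λ² - 10 - 10 = 16 - 20 ≡ 19; y = λ·(10 - 19) - 9 ≡ 1. → (19, 1)

(19, 1)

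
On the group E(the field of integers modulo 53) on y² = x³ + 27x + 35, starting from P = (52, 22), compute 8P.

Double-and-add on 8 = (1000)₂. Start with P = (52, 22) for the leading 1-bit.
double: tangent at (52, 22): λ = (3·52² + 27)/(2·22) ≡ 30/44. 44⁻¹ ≡ 47 (mod 53), so λ ≡ 30·47 ≡ 32.
  x = λ² - 52 - 52 = 1024 - 104 ≡ 19; y = λ·(52 - 19) - 22 ≡ 27. → (19, 27)
double: tangent at (19, 27): λ = (3·19² + 27)/(2·27) ≡ 50/1. 1⁻¹ ≡ 1 (mod 53), so λ ≡ 50·1 ≡ 50.
  x = λ² - 19 - 19 = 2500 - 38 ≡ 24; y = λ·(19 - 24) - 27 ≡ 41. → (24, 41)
double: tangent at (24, 41): λ = (3·24² + 27)/(2·41) ≡ 6/29. 29⁻¹ ≡ 11 (mod 53), so λ ≡ 6·11 ≡ 13.
  x = λ² - 24 - 24 = 169 - 48 ≡ 15; y = λ·(24 - 15) - 41 ≡ 23. → (15, 23)

(15, 23)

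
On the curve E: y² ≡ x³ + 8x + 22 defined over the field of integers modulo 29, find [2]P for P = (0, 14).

(6, 5)

tangent at (0, 14): λ = (3·0² + 8)/(2·14) ≡ 8/28. 28⁻¹ ≡ 28 (mod 29) since 28·28 = 784 ≡ 1, so λ ≡ 8·28 ≡ 21.
  x = λ² - 0 - 0 = 441 - 0 ≡ 6; y = λ·(0 - 6) - 14 ≡ 5. → (6, 5)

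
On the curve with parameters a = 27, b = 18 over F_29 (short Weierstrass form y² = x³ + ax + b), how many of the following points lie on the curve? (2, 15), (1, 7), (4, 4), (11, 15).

3

(2, 15): 15² ≡ 22, rhs ≡ 22 → on.
(1, 7): 7² ≡ 20, rhs ≡ 17 → off.
(4, 4): 4² ≡ 16, rhs ≡ 16 → on.
(11, 15): 15² ≡ 22, rhs ≡ 22 → on.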